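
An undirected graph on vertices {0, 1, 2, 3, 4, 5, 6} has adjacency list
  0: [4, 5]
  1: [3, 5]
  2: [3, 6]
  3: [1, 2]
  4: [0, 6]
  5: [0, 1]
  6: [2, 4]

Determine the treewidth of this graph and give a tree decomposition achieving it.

Treewidth 2.
One such decomposition:
Bags: B1 = {0, 4, 5}  B2 = {1, 4, 5}  B3 = {1, 3, 4}  B4 = {2, 3, 4}  B5 = {2, 4, 6}
Tree: B1–B2, B2–B3, B3–B4, B4–B5

Each bag holds 3 vertices, so the decomposition has width 2, which upper-bounds the treewidth. For the lower bound, G contains the cycle 4–0–5–1–3–2–6–4, so G is not a forest; only forests have treewidth ≤ 1, hence tw(G) ≥ 2. The upper and lower bounds meet at 2, so that is the treewidth.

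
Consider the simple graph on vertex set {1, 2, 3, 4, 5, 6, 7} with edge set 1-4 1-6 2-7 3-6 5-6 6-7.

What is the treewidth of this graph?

1

A width-1 tree decomposition is:
Bags: B1 = {5, 6}  B2 = {6, 7}  B3 = {1, 6}  B4 = {3, 6}  B5 = {1, 4}  B6 = {2, 7}
Tree: B1–B2, B1–B3, B2–B4, B3–B5, B2–B6
The largest bag has 2 vertices, giving width 1; this decomposition certifies tw(G) ≤ 1. G has an edge, so its treewidth is at least 1. The upper and lower bounds meet at 1, so that is the treewidth.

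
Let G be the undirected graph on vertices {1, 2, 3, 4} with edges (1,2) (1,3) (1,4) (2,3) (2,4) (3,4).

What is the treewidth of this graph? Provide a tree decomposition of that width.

Treewidth 3.
One optimal decomposition is:
Bags: B1 = {1, 2, 3, 4}
Tree: (single bag)

A single bag containing all 4 vertices is trivially a valid decomposition of width 3. For the lower bound, the 4 vertices {1, 2, 3, 4} are pairwise adjacent, and any tree decomposition puts a clique entirely inside one bag — forcing width ≥ 3. Combining the bounds, tw(G) = 3.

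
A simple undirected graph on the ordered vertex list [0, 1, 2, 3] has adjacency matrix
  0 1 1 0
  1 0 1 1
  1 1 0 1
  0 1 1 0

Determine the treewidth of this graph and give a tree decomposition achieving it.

Treewidth 2.
Bags: B1 = {1, 2, 3}  B2 = {0, 1, 2}
Tree: B1–B2

Each bag holds 3 vertices, so the decomposition has width 2, which upper-bounds the treewidth. On the other hand G contains the 3-clique {0, 1, 2}. A clique must lie in a single bag of any decomposition, so no decomposition can have width below 2. Therefore the treewidth is 2.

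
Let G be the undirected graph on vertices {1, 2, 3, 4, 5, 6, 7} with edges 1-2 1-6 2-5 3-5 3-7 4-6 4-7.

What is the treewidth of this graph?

2

A width-2 tree decomposition is:
Bags: B1 = {2, 3, 5}  B2 = {1, 2, 3}  B3 = {1, 3, 6}  B4 = {3, 4, 6}  B5 = {3, 4, 7}
Tree: B1–B2, B2–B3, B3–B4, B4–B5
The largest bag has 3 vertices, giving width 2; this decomposition certifies tw(G) ≤ 2. The edges 3–5–2–1–6–4–7–3 form a cycle, so G is not a tree and its treewidth is at least 2. Therefore the treewidth is 2.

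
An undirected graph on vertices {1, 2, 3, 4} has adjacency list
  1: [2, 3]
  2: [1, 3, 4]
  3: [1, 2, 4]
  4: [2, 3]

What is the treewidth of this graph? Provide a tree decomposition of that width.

Treewidth 2.
One optimal decomposition is:
Bags: B1 = {2, 3, 4}  B2 = {1, 2, 3}
Tree: B1–B2

The largest bag has 3 vertices, giving width 2; this decomposition certifies tw(G) ≤ 2. On the other hand G contains the 3-clique {1, 2, 3}. A clique must lie in a single bag of any decomposition, so no decomposition can have width below 2. The upper and lower bounds meet at 2, so that is the treewidth.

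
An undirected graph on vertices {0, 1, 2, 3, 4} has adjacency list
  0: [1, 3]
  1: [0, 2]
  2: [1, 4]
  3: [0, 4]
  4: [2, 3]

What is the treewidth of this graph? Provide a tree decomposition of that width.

The largest bag has 3 vertices, giving width 2; this decomposition certifies tw(G) ≤ 2. The edges 1–0–3–4–2–1 form a cycle, so G is not a tree and its treewidth is at least 2. Hence tw(G) = 2 exactly.

Treewidth 2.
Bags: B1 = {0, 1, 3}  B2 = {1, 3, 4}  B3 = {1, 2, 4}
Tree: B1–B2, B2–B3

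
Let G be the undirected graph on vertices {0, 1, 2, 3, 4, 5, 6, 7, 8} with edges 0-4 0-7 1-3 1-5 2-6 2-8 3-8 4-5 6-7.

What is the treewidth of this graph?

2

A width-2 tree decomposition is:
Bags: B1 = {2, 3, 8}  B2 = {1, 2, 3}  B3 = {1, 2, 5}  B4 = {2, 4, 5}  B5 = {0, 2, 4}  B6 = {0, 2, 7}  B7 = {2, 6, 7}
Tree: B1–B2, B2–B3, B3–B4, B4–B5, B5–B6, B6–B7
The largest bag has 3 vertices, giving width 2; this decomposition certifies tw(G) ≤ 2. Since 2–8–3–1–5–4–0–7–6–2 is a cycle in G, G is not acyclic. Forests are exactly the graphs of treewidth ≤ 1, so tw(G) ≥ 2. Therefore the treewidth is 2.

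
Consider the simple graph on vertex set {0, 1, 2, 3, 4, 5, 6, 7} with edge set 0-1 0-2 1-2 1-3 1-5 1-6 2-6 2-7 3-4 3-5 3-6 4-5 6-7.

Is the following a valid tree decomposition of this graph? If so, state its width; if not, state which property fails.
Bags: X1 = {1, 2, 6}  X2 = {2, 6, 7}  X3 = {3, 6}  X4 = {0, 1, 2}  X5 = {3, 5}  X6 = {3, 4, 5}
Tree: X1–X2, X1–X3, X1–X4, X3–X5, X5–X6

No — edge (1,3) lies in no bag.

A tree decomposition must satisfy three properties: every vertex lies in some bag; for every edge, both endpoints lie together in some bag; and for every vertex, the bags containing it form a connected subtree. Here edge (1,3) lies in no bag, so the decomposition is invalid.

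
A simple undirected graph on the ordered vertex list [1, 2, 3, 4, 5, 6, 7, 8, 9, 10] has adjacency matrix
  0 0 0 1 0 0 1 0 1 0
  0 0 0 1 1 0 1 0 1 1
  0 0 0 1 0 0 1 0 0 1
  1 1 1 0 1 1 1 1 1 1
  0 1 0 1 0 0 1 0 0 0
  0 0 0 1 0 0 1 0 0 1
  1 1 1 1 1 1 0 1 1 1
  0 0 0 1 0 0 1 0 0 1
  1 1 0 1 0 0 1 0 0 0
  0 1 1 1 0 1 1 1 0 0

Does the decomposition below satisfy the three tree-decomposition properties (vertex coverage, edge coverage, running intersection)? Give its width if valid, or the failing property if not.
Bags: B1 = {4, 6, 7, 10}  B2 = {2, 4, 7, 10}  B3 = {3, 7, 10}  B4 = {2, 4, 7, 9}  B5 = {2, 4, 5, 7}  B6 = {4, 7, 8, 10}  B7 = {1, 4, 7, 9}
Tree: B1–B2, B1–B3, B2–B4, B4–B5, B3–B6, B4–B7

No — edge (4,3) lies in no bag.

A tree decomposition must satisfy three properties: every vertex lies in some bag; for every edge, both endpoints lie together in some bag; and for every vertex, the bags containing it form a connected subtree. Here edge (4,3) lies in no bag, so the decomposition is invalid.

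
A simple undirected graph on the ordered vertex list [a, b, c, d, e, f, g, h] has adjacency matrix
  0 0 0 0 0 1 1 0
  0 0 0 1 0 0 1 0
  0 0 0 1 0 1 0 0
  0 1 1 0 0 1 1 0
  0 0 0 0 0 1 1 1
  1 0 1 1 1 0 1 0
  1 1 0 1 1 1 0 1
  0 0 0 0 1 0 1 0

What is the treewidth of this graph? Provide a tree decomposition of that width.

Each bag holds 3 vertices, so the decomposition has width 2, which upper-bounds the treewidth. Conversely, {e, g, h} is a clique of size 3, and the vertices of any clique must share a bag in every tree decomposition; so some bag has ≥ 3 vertices and tw(G) ≥ 2. Hence tw(G) = 2 exactly.

Treewidth 2.
One optimal decomposition is:
Bags: B1 = {e, g, h}  B2 = {e, f, g}  B3 = {a, f, g}  B4 = {d, f, g}  B5 = {c, d, f}  B6 = {b, d, g}
Tree: B1–B2, B2–B3, B3–B4, B4–B5, B4–B6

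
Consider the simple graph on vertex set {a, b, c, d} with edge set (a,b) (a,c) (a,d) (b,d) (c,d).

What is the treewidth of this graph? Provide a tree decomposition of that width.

Treewidth 2.
Bags: B1 = {a, c, d}  B2 = {a, b, d}
Tree: B1–B2

Every bag has size at most 3, so the width is 3 − 1 = 2 and tw(G) ≤ 2. Conversely, {a, c, d} is a clique of size 3, and the vertices of any clique must share a bag in every tree decomposition; so some bag has ≥ 3 vertices and tw(G) ≥ 2. Hence tw(G) = 2 exactly.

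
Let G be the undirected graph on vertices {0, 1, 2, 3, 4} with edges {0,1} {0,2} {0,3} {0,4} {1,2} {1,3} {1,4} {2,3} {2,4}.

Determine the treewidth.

A width-3 tree decomposition is:
Bags: B1 = {0, 1, 2, 3}  B2 = {0, 1, 2, 4}
Tree: B1–B2
Every bag has size at most 4, so the width is 4 − 1 = 3 and tw(G) ≤ 3. On the other hand G contains the 4-clique {0, 1, 2, 3}. A clique must lie in a single bag of any decomposition, so no decomposition can have width below 3. Combining the bounds, tw(G) = 3.

3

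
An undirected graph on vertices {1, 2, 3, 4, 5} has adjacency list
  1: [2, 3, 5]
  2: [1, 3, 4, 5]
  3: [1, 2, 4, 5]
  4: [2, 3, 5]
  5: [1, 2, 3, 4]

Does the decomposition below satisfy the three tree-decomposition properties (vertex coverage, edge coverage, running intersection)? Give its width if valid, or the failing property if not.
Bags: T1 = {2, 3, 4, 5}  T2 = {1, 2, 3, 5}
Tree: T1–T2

Yes; width 3.

Checking the three conditions: (i) the bags cover all of {1, 2, 3, 4, 5}; (ii) for each edge, some bag contains both endpoints; (iii) the bags containing any fixed vertex form a subtree. All hold, so the decomposition is valid with width 4 − 1 = 3.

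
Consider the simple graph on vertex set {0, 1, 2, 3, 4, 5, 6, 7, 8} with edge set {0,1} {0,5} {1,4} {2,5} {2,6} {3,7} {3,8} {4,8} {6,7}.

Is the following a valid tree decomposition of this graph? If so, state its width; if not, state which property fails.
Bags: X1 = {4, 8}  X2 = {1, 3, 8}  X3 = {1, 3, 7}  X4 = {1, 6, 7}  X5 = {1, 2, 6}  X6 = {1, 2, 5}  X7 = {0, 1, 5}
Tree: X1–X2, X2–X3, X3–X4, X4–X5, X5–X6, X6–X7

No — edge (1,4) lies in no bag.

A tree decomposition must satisfy three properties: every vertex lies in some bag; for every edge, both endpoints lie together in some bag; and for every vertex, the bags containing it form a connected subtree. Here edge (1,4) lies in no bag, so the decomposition is invalid.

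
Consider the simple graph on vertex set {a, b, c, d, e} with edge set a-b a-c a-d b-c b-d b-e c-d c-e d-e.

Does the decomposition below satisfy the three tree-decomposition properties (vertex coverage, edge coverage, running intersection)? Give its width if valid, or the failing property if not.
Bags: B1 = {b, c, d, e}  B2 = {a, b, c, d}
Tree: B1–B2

Yes; width 3.

Checking the three conditions: (i) the bags cover all of {a, b, c, d, e}; (ii) for each edge, some bag contains both endpoints; (iii) the bags containing any fixed vertex form a subtree. All hold, so the decomposition is valid with width 4 − 1 = 3.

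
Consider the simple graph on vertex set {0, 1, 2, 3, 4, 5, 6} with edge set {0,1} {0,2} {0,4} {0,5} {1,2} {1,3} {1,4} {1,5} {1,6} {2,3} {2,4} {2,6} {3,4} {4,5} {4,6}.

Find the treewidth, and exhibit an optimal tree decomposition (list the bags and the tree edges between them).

Every bag has size at most 4, so the width is 4 − 1 = 3 and tw(G) ≤ 3. For the lower bound, the 4 vertices {0, 1, 2, 4} are pairwise adjacent, and any tree decomposition puts a clique entirely inside one bag — forcing width ≥ 3. Therefore the treewidth is 3.

Treewidth 3.
One optimal decomposition is:
Bags: B1 = {0, 1, 4, 5}  B2 = {0, 1, 2, 4}  B3 = {1, 2, 3, 4}  B4 = {1, 2, 4, 6}
Tree: B1–B2, B2–B3, B2–B4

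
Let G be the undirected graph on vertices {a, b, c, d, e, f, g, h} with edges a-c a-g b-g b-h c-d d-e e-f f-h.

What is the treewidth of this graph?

2

A width-2 tree decomposition is:
Bags: B1 = {b, f, h}  B2 = {b, f, g}  B3 = {a, f, g}  B4 = {a, c, f}  B5 = {c, d, f}  B6 = {d, e, f}
Tree: B1–B2, B2–B3, B3–B4, B4–B5, B5–B6
The largest bag has 3 vertices, giving width 2; this decomposition certifies tw(G) ≤ 2. Since f–h–b–g–a–c–d–e–f is a cycle in G, G is not acyclic. Forests are exactly the graphs of treewidth ≤ 1, so tw(G) ≥ 2. Therefore the treewidth is 2.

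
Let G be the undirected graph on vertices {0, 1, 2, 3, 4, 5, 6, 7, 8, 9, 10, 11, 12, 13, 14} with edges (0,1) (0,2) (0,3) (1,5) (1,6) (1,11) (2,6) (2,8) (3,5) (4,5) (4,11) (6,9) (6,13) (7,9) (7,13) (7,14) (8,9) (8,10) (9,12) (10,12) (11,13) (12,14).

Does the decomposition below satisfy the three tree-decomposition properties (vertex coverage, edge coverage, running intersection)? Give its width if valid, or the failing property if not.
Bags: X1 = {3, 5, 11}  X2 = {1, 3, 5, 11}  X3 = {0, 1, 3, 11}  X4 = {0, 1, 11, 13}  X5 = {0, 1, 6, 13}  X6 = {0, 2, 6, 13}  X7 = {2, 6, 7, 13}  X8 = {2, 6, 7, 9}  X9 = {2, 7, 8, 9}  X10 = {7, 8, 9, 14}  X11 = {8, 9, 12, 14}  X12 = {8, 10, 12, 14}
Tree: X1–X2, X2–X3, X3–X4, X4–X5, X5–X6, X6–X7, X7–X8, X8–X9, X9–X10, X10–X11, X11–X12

A tree decomposition must satisfy three properties: every vertex lies in some bag; for every edge, both endpoints lie together in some bag; and for every vertex, the bags containing it form a connected subtree. Here vertex 4 appears in no bag, so the decomposition is invalid.

No — vertex 4 appears in no bag.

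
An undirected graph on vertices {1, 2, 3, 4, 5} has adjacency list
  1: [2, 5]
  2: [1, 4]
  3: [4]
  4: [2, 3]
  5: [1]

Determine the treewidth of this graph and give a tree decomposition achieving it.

Every bag has size at most 2, so the width is 2 − 1 = 1 and tw(G) ≤ 1. G has an edge, so its treewidth is at least 1. Hence tw(G) = 1 exactly.

Treewidth 1.
One optimal decomposition is:
Bags: B1 = {1, 5}  B2 = {1, 2}  B3 = {2, 4}  B4 = {3, 4}
Tree: B1–B2, B2–B3, B3–B4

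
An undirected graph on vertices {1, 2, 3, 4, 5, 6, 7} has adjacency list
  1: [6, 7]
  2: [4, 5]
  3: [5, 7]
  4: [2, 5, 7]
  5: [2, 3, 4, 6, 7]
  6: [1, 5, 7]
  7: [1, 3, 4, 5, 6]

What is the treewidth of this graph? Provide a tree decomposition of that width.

Treewidth 2.
One such decomposition:
Bags: B1 = {4, 5, 7}  B2 = {5, 6, 7}  B3 = {2, 4, 5}  B4 = {1, 6, 7}  B5 = {3, 5, 7}
Tree: B1–B2, B1–B3, B2–B4, B1–B5

Every bag has size at most 3, so the width is 3 − 1 = 2 and tw(G) ≤ 2. On the other hand G contains the 3-clique {1, 6, 7}. A clique must lie in a single bag of any decomposition, so no decomposition can have width below 2. The upper and lower bounds meet at 2, so that is the treewidth.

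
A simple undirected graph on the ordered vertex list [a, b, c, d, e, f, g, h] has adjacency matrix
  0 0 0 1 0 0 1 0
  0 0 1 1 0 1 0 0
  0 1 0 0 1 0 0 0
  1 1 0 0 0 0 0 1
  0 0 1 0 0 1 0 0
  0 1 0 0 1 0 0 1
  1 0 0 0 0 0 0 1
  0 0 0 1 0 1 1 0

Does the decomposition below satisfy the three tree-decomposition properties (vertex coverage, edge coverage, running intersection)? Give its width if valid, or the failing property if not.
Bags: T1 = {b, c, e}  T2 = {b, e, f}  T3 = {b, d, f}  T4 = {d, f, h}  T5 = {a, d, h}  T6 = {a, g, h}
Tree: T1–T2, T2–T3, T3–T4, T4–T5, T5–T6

Every vertex of G appears in some bag (union = {a, b, c, d, e, f, g, h}); every edge is covered by a bag; and for each vertex v the set of bags containing v is connected in the bag tree. The decomposition is therefore valid. The largest bag has 3 vertices, so the width is 2.

Yes; width 2.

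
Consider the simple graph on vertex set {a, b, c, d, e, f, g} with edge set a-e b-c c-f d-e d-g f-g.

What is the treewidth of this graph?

A width-1 tree decomposition is:
Bags: B1 = {a, e}  B2 = {d, e}  B3 = {d, g}  B4 = {f, g}  B5 = {c, f}  B6 = {b, c}
Tree: B1–B2, B2–B3, B3–B4, B4–B5, B5–B6
The largest bag has 2 vertices, giving width 1; this decomposition certifies tw(G) ≤ 1. G has an edge, so its treewidth is at least 1. Combining the bounds, tw(G) = 1.

1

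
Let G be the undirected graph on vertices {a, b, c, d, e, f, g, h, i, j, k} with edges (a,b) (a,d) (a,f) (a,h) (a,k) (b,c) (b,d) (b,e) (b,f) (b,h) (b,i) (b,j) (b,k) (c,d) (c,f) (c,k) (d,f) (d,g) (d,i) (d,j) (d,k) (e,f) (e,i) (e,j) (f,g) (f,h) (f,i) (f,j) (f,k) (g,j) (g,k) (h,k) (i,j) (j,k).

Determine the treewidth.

4

A width-4 tree decomposition is:
Bags: B1 = {a, b, d, f, k}  B2 = {b, d, f, j, k}  B3 = {a, b, f, h, k}  B4 = {b, d, f, i, j}  B5 = {d, f, g, j, k}  B6 = {b, c, d, f, k}  B7 = {b, e, f, i, j}
Tree: B1–B2, B1–B3, B2–B4, B2–B5, B2–B6, B4–B7
Every bag has size at most 5, so the width is 5 − 1 = 4 and tw(G) ≤ 4. Conversely, {d, f, g, j, k} is a clique of size 5, and the vertices of any clique must share a bag in every tree decomposition; so some bag has ≥ 5 vertices and tw(G) ≥ 4. Combining the bounds, tw(G) = 4.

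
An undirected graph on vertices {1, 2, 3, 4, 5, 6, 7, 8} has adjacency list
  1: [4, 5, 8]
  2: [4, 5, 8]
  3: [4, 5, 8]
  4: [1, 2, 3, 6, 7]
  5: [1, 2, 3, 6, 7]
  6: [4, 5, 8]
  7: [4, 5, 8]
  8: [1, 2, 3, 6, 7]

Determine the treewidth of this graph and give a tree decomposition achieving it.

Every bag has size at most 4, so the width is 4 − 1 = 3 and tw(G) ≤ 3. For the lower bound: the 4 vertex sets {3,8}, {2,5}, {4}, {6} are disjoint, each induces a connected subgraph, and every pair is joined by at least one edge of G. Contracting each set to a single vertex therefore yields K_{4} as a minor, and since treewidth is minor-monotone, tw(G) ≥ tw(K_{4}) = 3. Combining the bounds, tw(G) = 3.

Treewidth 3.
One optimal decomposition is:
Bags: B1 = {3, 4, 5, 8}  B2 = {2, 4, 5, 8}  B3 = {4, 5, 6, 8}  B4 = {1, 4, 5, 8}  B5 = {4, 5, 7, 8}
Tree: B1–B2, B2–B3, B3–B4, B4–B5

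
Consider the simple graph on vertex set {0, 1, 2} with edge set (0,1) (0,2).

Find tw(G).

1

A width-1 tree decomposition is:
Bags: B1 = {0, 2}  B2 = {0, 1}
Tree: B1–B2
Each bag holds 2 vertices, so the decomposition has width 1, which upper-bounds the treewidth. Since G has at least one edge (e.g. 2–0), it is not an edgeless graph, so tw(G) ≥ 1. Combining the bounds, tw(G) = 1.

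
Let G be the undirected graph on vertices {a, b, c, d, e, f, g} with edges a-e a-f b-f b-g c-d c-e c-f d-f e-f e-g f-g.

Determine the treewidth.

2

A width-2 tree decomposition is:
Bags: B1 = {a, e, f}  B2 = {e, f, g}  B3 = {c, e, f}  B4 = {b, f, g}  B5 = {c, d, f}
Tree: B1–B2, B1–B3, B2–B4, B3–B5
Each bag holds 3 vertices, so the decomposition has width 2, which upper-bounds the treewidth. Conversely, {c, d, f} is a clique of size 3, and the vertices of any clique must share a bag in every tree decomposition; so some bag has ≥ 3 vertices and tw(G) ≥ 2. Hence tw(G) = 2 exactly.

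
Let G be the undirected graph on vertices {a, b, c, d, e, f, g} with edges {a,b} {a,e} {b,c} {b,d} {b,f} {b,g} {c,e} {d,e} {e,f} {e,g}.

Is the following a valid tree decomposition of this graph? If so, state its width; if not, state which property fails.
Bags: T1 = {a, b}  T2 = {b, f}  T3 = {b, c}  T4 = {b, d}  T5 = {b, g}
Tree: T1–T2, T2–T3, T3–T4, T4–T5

No — vertex e appears in no bag.

A tree decomposition must satisfy three properties: every vertex lies in some bag; for every edge, both endpoints lie together in some bag; and for every vertex, the bags containing it form a connected subtree. Here vertex e appears in no bag, so the decomposition is invalid.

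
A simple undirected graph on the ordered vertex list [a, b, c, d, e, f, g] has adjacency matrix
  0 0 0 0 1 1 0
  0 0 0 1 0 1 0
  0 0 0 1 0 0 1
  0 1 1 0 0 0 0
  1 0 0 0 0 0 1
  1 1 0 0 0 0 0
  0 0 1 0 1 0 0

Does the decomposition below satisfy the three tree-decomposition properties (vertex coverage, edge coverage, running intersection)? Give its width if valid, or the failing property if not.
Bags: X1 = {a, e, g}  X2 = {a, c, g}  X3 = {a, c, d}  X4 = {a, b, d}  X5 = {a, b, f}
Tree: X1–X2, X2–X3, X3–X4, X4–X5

Yes; width 2.

Every vertex of G appears in some bag (union = {a, b, c, d, e, f, g}); every edge is covered by a bag; and for each vertex v the set of bags containing v is connected in the bag tree. The decomposition is therefore valid. The largest bag has 3 vertices, so the width is 2.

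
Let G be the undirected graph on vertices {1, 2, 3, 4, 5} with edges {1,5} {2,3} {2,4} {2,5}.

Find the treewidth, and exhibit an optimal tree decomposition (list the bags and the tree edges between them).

Treewidth 1.
One such decomposition:
Bags: B1 = {2, 3}  B2 = {2, 5}  B3 = {2, 4}  B4 = {1, 5}
Tree: B1–B2, B2–B3, B2–B4

The largest bag has 2 vertices, giving width 1; this decomposition certifies tw(G) ≤ 1. Any graph with an edge has treewidth ≥ 1, and G has the edge 3–2. Combining the bounds, tw(G) = 1.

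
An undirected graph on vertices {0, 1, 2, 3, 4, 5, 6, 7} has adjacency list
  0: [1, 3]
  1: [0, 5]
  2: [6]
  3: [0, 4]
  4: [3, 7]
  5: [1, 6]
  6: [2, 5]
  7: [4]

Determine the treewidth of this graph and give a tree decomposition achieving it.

Treewidth 1.
One optimal decomposition is:
Bags: B1 = {4, 7}  B2 = {3, 4}  B3 = {0, 3}  B4 = {0, 1}  B5 = {1, 5}  B6 = {5, 6}  B7 = {2, 6}
Tree: B1–B2, B2–B3, B3–B4, B4–B5, B5–B6, B6–B7

The largest bag has 2 vertices, giving width 1; this decomposition certifies tw(G) ≤ 1. Since G has at least one edge (e.g. 7–4), it is not an edgeless graph, so tw(G) ≥ 1. Therefore the treewidth is 1.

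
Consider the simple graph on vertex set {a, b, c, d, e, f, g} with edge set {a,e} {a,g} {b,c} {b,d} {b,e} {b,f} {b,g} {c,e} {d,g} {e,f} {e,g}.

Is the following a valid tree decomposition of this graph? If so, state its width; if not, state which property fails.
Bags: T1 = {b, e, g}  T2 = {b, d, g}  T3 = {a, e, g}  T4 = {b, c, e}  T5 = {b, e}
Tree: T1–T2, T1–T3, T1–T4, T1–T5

A tree decomposition must satisfy three properties: every vertex lies in some bag; for every edge, both endpoints lie together in some bag; and for every vertex, the bags containing it form a connected subtree. Here vertex f appears in no bag, so the decomposition is invalid.

No — vertex f appears in no bag.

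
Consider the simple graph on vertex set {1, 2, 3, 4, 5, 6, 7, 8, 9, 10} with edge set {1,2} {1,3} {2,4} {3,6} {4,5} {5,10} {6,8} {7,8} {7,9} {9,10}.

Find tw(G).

A width-2 tree decomposition is:
Bags: B1 = {6, 7, 8}  B2 = {6, 7, 9}  B3 = {6, 9, 10}  B4 = {5, 6, 10}  B5 = {4, 5, 6}  B6 = {2, 4, 6}  B7 = {1, 2, 6}  B8 = {1, 3, 6}
Tree: B1–B2, B2–B3, B3–B4, B4–B5, B5–B6, B6–B7, B7–B8
Each bag holds 3 vertices, so the decomposition has width 2, which upper-bounds the treewidth. Since 6–8–7–9–10–5–4–2–1–3–6 is a cycle in G, G is not acyclic. Forests are exactly the graphs of treewidth ≤ 1, so tw(G) ≥ 2. The upper and lower bounds meet at 2, so that is the treewidth.

2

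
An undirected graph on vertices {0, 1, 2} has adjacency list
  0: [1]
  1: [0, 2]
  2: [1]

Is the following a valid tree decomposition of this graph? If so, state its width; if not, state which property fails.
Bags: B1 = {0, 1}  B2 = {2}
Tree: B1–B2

No — edge (1,2) lies in no bag.

A tree decomposition must satisfy three properties: every vertex lies in some bag; for every edge, both endpoints lie together in some bag; and for every vertex, the bags containing it form a connected subtree. Here edge (1,2) lies in no bag, so the decomposition is invalid.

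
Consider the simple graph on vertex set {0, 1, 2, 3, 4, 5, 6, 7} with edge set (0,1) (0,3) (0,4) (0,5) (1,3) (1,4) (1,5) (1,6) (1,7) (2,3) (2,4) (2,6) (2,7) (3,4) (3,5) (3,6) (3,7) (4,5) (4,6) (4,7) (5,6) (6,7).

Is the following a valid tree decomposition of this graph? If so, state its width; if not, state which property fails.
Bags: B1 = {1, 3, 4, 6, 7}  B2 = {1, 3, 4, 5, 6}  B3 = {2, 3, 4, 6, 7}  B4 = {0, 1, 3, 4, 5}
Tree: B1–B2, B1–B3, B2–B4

Yes; width 4.

Checking the three conditions: (i) the bags cover all of {0, 1, 2, 3, 4, 5, 6, 7}; (ii) for each edge, some bag contains both endpoints; (iii) the bags containing any fixed vertex form a subtree. All hold, so the decomposition is valid with width 5 − 1 = 4.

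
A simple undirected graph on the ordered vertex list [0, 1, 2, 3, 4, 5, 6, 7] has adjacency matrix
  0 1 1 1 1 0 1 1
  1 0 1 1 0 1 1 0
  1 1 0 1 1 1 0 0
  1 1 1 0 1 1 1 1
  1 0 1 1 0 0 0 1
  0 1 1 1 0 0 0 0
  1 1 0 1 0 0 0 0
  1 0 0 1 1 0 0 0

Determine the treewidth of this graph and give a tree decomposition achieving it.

Treewidth 3.
One optimal decomposition is:
Bags: B1 = {0, 3, 4, 7}  B2 = {0, 2, 3, 4}  B3 = {0, 1, 2, 3}  B4 = {0, 1, 3, 6}  B5 = {1, 2, 3, 5}
Tree: B1–B2, B2–B3, B3–B4, B3–B5

Every bag has size at most 4, so the width is 4 − 1 = 3 and tw(G) ≤ 3. For the lower bound, the 4 vertices {0, 1, 2, 3} are pairwise adjacent, and any tree decomposition puts a clique entirely inside one bag — forcing width ≥ 3. Therefore the treewidth is 3.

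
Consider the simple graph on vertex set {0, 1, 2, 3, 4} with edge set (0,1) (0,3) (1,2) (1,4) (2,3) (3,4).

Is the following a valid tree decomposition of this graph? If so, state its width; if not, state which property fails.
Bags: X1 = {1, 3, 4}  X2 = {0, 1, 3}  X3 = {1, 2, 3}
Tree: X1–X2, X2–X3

Yes; width 2.

Every vertex of G appears in some bag (union = {0, 1, 2, 3, 4}); every edge is covered by a bag; and for each vertex v the set of bags containing v is connected in the bag tree. The decomposition is therefore valid. The largest bag has 3 vertices, so the width is 2.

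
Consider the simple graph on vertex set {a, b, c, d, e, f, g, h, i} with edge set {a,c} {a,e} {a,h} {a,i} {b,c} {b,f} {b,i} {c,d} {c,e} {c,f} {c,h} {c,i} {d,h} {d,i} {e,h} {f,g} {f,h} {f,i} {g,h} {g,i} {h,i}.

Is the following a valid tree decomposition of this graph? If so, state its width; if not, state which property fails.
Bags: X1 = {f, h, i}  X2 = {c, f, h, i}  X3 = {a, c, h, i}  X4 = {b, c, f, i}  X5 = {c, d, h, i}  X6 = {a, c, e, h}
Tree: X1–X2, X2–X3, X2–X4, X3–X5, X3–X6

No — vertex g appears in no bag.

A tree decomposition must satisfy three properties: every vertex lies in some bag; for every edge, both endpoints lie together in some bag; and for every vertex, the bags containing it form a connected subtree. Here vertex g appears in no bag, so the decomposition is invalid.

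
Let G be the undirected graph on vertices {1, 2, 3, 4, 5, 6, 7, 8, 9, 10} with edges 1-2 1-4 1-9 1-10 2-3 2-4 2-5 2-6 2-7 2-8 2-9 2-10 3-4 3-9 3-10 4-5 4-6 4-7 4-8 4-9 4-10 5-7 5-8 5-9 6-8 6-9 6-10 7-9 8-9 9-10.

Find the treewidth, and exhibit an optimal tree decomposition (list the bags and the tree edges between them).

Treewidth 4.
One optimal decomposition is:
Bags: B1 = {2, 4, 6, 9, 10}  B2 = {1, 2, 4, 9, 10}  B3 = {2, 3, 4, 9, 10}  B4 = {2, 4, 6, 8, 9}  B5 = {2, 4, 5, 8, 9}  B6 = {2, 4, 5, 7, 9}
Tree: B1–B2, B1–B3, B1–B4, B4–B5, B5–B6

Every bag has size at most 5, so the width is 5 − 1 = 4 and tw(G) ≤ 4. For the lower bound, the 5 vertices {2, 4, 5, 8, 9} are pairwise adjacent, and any tree decomposition puts a clique entirely inside one bag — forcing width ≥ 4. Combining the bounds, tw(G) = 4.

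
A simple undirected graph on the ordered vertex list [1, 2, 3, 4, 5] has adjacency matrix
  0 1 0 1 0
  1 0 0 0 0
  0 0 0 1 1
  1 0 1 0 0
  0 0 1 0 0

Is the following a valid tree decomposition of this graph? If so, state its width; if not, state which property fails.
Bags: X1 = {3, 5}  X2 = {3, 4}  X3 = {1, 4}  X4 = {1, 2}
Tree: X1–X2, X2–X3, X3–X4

Every vertex of G appears in some bag (union = {1, 2, 3, 4, 5}); every edge is covered by a bag; and for each vertex v the set of bags containing v is connected in the bag tree. The decomposition is therefore valid. The largest bag has 2 vertices, so the width is 1.

Yes; width 1.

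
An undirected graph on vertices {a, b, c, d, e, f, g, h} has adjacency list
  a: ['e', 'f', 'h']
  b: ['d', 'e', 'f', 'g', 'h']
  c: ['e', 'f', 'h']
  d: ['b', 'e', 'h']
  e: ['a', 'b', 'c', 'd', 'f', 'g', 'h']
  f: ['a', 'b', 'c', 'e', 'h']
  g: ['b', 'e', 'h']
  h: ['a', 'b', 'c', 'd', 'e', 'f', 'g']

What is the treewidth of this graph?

A width-3 tree decomposition is:
Bags: B1 = {b, d, e, h}  B2 = {b, e, g, h}  B3 = {b, e, f, h}  B4 = {c, e, f, h}  B5 = {a, e, f, h}
Tree: B1–B2, B2–B3, B3–B4, B3–B5
Every bag has size at most 4, so the width is 4 − 1 = 3 and tw(G) ≤ 3. Conversely, {b, d, e, h} is a clique of size 4, and the vertices of any clique must share a bag in every tree decomposition; so some bag has ≥ 4 vertices and tw(G) ≥ 3. The upper and lower bounds meet at 3, so that is the treewidth.

3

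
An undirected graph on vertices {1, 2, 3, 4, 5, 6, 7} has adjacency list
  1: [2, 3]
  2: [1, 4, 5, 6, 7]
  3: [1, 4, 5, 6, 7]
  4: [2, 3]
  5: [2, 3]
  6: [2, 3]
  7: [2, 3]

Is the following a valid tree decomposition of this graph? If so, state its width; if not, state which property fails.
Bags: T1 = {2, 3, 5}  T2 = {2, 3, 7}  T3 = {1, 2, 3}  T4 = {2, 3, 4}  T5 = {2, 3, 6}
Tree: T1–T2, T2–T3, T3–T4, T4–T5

Yes; width 2.

Every vertex of G appears in some bag (union = {1, 2, 3, 4, 5, 6, 7}); every edge is covered by a bag; and for each vertex v the set of bags containing v is connected in the bag tree. The decomposition is therefore valid. The largest bag has 3 vertices, so the width is 2.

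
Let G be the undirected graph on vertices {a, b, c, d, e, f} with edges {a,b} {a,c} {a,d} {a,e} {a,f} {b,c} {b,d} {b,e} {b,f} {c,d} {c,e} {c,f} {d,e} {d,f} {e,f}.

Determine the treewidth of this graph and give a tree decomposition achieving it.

Treewidth 5.
One such decomposition:
Bags: B1 = {a, b, c, d, e, f}
Tree: (single bag)

With just one bag of size 6, the width is 6 − 1 = 5, so tw(G) ≤ 5. On the other hand G contains the 6-clique {a, b, c, d, e, f}. A clique must lie in a single bag of any decomposition, so no decomposition can have width below 5. The upper and lower bounds meet at 5, so that is the treewidth.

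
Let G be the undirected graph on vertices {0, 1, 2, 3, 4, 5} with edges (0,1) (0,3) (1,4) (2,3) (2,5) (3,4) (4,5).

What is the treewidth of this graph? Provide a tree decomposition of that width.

Treewidth 2.
One such decomposition:
Bags: B1 = {0, 1, 4}  B2 = {0, 3, 4}  B3 = {3, 4, 5}  B4 = {2, 3, 5}
Tree: B1–B2, B2–B3, B3–B4

Every bag has size at most 3, so the width is 3 − 1 = 2 and tw(G) ≤ 2. Since 1–0–3–4–1 is a cycle in G, G is not acyclic. Forests are exactly the graphs of treewidth ≤ 1, so tw(G) ≥ 2. Combining the bounds, tw(G) = 2.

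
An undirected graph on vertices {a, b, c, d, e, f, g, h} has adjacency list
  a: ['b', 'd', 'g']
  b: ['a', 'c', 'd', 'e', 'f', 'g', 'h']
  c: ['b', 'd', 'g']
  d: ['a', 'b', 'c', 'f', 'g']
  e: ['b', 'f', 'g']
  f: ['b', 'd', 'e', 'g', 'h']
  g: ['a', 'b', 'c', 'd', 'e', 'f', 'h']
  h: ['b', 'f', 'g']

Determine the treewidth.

3

A width-3 tree decomposition is:
Bags: B1 = {b, c, d, g}  B2 = {b, d, f, g}  B3 = {b, f, g, h}  B4 = {a, b, d, g}  B5 = {b, e, f, g}
Tree: B1–B2, B2–B3, B1–B4, B2–B5
Each bag holds 4 vertices, so the decomposition has width 3, which upper-bounds the treewidth. Conversely, {b, d, f, g} is a clique of size 4, and the vertices of any clique must share a bag in every tree decomposition; so some bag has ≥ 4 vertices and tw(G) ≥ 3. Hence tw(G) = 3 exactly.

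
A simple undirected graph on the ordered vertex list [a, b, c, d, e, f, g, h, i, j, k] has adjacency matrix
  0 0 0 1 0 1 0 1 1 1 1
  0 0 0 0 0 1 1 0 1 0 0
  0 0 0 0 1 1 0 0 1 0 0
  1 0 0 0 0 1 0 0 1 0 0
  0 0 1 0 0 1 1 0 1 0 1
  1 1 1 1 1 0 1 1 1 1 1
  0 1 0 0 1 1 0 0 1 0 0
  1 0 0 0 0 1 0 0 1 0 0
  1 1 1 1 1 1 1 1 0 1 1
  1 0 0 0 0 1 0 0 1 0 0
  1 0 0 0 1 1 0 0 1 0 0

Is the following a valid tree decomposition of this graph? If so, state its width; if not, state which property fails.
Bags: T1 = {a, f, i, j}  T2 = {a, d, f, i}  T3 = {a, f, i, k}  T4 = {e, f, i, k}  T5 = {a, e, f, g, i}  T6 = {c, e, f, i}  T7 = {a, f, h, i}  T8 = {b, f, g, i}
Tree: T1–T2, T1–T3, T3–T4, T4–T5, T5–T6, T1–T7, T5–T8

No — bags containing vertex a are not connected in the tree.

A tree decomposition must satisfy three properties: every vertex lies in some bag; for every edge, both endpoints lie together in some bag; and for every vertex, the bags containing it form a connected subtree. Here bags containing vertex a are not connected in the tree, so the decomposition is invalid.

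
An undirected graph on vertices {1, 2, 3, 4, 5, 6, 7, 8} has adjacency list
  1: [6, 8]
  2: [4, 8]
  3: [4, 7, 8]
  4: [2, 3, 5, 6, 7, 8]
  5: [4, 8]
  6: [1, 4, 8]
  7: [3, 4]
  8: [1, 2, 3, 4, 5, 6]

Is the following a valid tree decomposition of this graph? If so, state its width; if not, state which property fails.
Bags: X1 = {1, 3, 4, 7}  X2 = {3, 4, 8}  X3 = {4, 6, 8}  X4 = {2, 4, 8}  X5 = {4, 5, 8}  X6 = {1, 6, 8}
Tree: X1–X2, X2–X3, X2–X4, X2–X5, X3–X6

No — bags containing vertex 1 are not connected in the tree.

A tree decomposition must satisfy three properties: every vertex lies in some bag; for every edge, both endpoints lie together in some bag; and for every vertex, the bags containing it form a connected subtree. Here bags containing vertex 1 are not connected in the tree, so the decomposition is invalid.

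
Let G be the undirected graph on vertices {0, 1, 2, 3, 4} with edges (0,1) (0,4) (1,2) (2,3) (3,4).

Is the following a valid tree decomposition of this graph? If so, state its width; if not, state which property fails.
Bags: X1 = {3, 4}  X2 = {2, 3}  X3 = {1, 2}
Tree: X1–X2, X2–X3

A tree decomposition must satisfy three properties: every vertex lies in some bag; for every edge, both endpoints lie together in some bag; and for every vertex, the bags containing it form a connected subtree. Here vertex 0 appears in no bag, so the decomposition is invalid.

No — vertex 0 appears in no bag.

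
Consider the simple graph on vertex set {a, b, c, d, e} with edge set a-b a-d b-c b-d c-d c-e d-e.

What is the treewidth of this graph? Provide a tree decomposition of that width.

Treewidth 2.
One optimal decomposition is:
Bags: B1 = {b, c, d}  B2 = {a, b, d}  B3 = {c, d, e}
Tree: B1–B2, B1–B3

Each bag holds 3 vertices, so the decomposition has width 2, which upper-bounds the treewidth. On the other hand G contains the 3-clique {c, d, e}. A clique must lie in a single bag of any decomposition, so no decomposition can have width below 2. The upper and lower bounds meet at 2, so that is the treewidth.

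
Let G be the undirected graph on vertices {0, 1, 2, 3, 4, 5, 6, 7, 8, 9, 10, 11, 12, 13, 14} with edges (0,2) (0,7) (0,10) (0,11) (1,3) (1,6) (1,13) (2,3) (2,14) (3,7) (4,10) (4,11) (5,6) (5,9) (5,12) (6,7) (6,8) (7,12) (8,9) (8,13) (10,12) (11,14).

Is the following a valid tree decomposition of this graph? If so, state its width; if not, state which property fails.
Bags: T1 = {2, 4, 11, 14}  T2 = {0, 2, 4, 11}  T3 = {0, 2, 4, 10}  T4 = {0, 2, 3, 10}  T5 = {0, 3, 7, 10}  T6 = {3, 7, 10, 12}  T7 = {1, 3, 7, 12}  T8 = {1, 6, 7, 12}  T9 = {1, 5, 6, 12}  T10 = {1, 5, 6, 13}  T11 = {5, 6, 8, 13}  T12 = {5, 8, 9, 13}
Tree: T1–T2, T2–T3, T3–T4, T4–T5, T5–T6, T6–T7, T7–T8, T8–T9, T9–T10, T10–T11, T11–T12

Every vertex of G appears in some bag (union = {0, 1, 2, 3, 4, 5, 6, 7, 8, 9, 10, 11, 12, 13, 14}); every edge is covered by a bag; and for each vertex v the set of bags containing v is connected in the bag tree. The decomposition is therefore valid. The largest bag has 4 vertices, so the width is 3.

Yes; width 3.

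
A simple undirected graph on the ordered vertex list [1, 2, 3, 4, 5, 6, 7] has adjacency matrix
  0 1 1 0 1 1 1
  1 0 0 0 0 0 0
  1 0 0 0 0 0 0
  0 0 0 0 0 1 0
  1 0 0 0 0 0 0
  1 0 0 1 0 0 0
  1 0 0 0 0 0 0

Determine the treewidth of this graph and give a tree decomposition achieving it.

Treewidth 1.
One such decomposition:
Bags: B1 = {1, 3}  B2 = {1, 2}  B3 = {1, 6}  B4 = {4, 6}  B5 = {1, 7}  B6 = {1, 5}
Tree: B1–B2, B1–B3, B3–B4, B2–B5, B5–B6

Every bag has size at most 2, so the width is 2 − 1 = 1 and tw(G) ≤ 1. Since G has at least one edge (e.g. 1–3), it is not an edgeless graph, so tw(G) ≥ 1. Therefore the treewidth is 1.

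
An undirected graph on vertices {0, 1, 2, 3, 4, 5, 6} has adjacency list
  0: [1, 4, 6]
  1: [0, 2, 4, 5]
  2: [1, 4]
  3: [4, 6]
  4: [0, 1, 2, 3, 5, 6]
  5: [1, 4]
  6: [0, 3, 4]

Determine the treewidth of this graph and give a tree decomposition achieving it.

The largest bag has 3 vertices, giving width 2; this decomposition certifies tw(G) ≤ 2. Conversely, {0, 1, 4} is a clique of size 3, and the vertices of any clique must share a bag in every tree decomposition; so some bag has ≥ 3 vertices and tw(G) ≥ 2. Therefore the treewidth is 2.

Treewidth 2.
One such decomposition:
Bags: B1 = {0, 4, 6}  B2 = {3, 4, 6}  B3 = {0, 1, 4}  B4 = {1, 2, 4}  B5 = {1, 4, 5}
Tree: B1–B2, B1–B3, B3–B4, B4–B5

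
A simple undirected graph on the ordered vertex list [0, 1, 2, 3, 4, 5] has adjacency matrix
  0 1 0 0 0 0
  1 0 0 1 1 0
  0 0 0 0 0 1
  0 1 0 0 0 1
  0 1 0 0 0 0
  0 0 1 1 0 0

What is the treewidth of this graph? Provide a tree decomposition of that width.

Every bag has size at most 2, so the width is 2 − 1 = 1 and tw(G) ≤ 1. Any graph with an edge has treewidth ≥ 1, and G has the edge 3–1. Combining the bounds, tw(G) = 1.

Treewidth 1.
One optimal decomposition is:
Bags: B1 = {1, 3}  B2 = {3, 5}  B3 = {2, 5}  B4 = {1, 4}  B5 = {0, 1}
Tree: B1–B2, B2–B3, B1–B4, B4–B5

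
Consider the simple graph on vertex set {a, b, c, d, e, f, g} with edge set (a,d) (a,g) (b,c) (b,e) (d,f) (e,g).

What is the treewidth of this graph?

1

A width-1 tree decomposition is:
Bags: B1 = {b, c}  B2 = {b, e}  B3 = {e, g}  B4 = {a, g}  B5 = {a, d}  B6 = {d, f}
Tree: B1–B2, B2–B3, B3–B4, B4–B5, B5–B6
Every bag has size at most 2, so the width is 2 − 1 = 1 and tw(G) ≤ 1. Any graph with an edge has treewidth ≥ 1, and G has the edge c–b. The upper and lower bounds meet at 1, so that is the treewidth.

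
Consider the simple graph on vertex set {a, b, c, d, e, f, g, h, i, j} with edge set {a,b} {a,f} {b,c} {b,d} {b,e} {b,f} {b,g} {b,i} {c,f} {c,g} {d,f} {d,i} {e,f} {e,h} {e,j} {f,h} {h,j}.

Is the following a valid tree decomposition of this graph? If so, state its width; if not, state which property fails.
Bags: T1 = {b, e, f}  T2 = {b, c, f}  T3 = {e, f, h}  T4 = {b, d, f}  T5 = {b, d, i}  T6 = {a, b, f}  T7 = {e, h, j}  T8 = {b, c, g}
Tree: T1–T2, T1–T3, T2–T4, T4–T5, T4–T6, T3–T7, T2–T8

Vertex coverage: the bags together contain {a, b, c, d, e, f, g, h, i, j}, the full vertex set. Edge coverage: each edge of G has both endpoints in at least one bag. Running intersection: for every vertex, the bags containing it form a connected subtree. All three properties hold, so this is a valid tree decomposition of width max|bag| − 1 = 2, and hence tw(G) ≤ 2.

Yes; width 2.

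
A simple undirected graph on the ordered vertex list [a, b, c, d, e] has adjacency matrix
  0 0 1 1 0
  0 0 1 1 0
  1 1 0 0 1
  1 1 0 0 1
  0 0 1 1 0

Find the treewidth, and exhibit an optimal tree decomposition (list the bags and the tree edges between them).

Treewidth 2.
Bags: B1 = {b, c, d}  B2 = {a, c, d}  B3 = {c, d, e}
Tree: B1–B2, B2–B3

The largest bag has 3 vertices, giving width 2; this decomposition certifies tw(G) ≤ 2. The edges b–d–a–c–b form a cycle, so G is not a tree and its treewidth is at least 2. Hence tw(G) = 2 exactly.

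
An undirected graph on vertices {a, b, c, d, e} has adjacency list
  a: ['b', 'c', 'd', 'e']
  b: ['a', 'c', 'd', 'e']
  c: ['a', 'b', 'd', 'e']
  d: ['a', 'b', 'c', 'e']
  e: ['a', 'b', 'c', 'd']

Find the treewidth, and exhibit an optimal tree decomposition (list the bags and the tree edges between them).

A single bag containing all 5 vertices is trivially a valid decomposition of width 4. Conversely, {a, b, c, d, e} is a clique of size 5, and the vertices of any clique must share a bag in every tree decomposition; so some bag has ≥ 5 vertices and tw(G) ≥ 4. Therefore the treewidth is 4.

Treewidth 4.
Bags: B1 = {a, b, c, d, e}
Tree: (single bag)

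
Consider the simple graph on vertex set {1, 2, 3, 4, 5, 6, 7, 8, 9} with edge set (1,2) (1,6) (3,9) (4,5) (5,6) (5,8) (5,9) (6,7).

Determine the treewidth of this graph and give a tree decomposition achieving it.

Treewidth 1.
One optimal decomposition is:
Bags: B1 = {5, 8}  B2 = {5, 6}  B3 = {4, 5}  B4 = {5, 9}  B5 = {1, 6}  B6 = {3, 9}  B7 = {6, 7}  B8 = {1, 2}
Tree: B1–B2, B2–B3, B1–B4, B2–B5, B4–B6, B2–B7, B5–B8

Each bag holds 2 vertices, so the decomposition has width 1, which upper-bounds the treewidth. G has an edge, so its treewidth is at least 1. Therefore the treewidth is 1.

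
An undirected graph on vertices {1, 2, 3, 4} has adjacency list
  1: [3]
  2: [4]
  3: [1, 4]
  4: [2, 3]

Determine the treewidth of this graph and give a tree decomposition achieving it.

The largest bag has 2 vertices, giving width 1; this decomposition certifies tw(G) ≤ 1. Any graph with an edge has treewidth ≥ 1, and G has the edge 2–4. Hence tw(G) = 1 exactly.

Treewidth 1.
One such decomposition:
Bags: B1 = {2, 4}  B2 = {3, 4}  B3 = {1, 3}
Tree: B1–B2, B2–B3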